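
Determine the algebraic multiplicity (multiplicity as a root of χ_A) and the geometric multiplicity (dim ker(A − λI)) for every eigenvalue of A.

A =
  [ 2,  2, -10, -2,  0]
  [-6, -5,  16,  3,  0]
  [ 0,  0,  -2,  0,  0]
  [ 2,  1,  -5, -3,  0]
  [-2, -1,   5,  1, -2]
λ = -2: alg = 5, geom = 3

Step 1 — factor the characteristic polynomial to read off the algebraic multiplicities:
  χ_A(x) = (x + 2)^5

Step 2 — compute geometric multiplicities via the rank-nullity identity g(λ) = n − rank(A − λI):
  rank(A − (-2)·I) = 2, so dim ker(A − (-2)·I) = n − 2 = 3

Summary:
  λ = -2: algebraic multiplicity = 5, geometric multiplicity = 3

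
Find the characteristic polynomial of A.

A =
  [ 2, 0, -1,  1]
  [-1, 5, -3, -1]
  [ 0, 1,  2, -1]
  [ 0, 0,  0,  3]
x^4 - 12*x^3 + 54*x^2 - 108*x + 81

Expanding det(x·I − A) (e.g. by cofactor expansion or by noting that A is similar to its Jordan form J, which has the same characteristic polynomial as A) gives
  χ_A(x) = x^4 - 12*x^3 + 54*x^2 - 108*x + 81
which factors as (x - 3)^4. The eigenvalues (with algebraic multiplicities) are λ = 3 with multiplicity 4.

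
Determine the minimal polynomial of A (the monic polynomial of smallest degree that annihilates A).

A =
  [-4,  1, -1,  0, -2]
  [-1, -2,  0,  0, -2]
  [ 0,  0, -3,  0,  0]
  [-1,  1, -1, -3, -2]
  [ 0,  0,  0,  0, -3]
x^3 + 9*x^2 + 27*x + 27

The characteristic polynomial is χ_A(x) = (x + 3)^5, so the eigenvalues are known. The minimal polynomial is
  m_A(x) = Π_λ (x − λ)^{k_λ}
where k_λ is the size of the *largest* Jordan block for λ (equivalently, the smallest k with (A − λI)^k v = 0 for every generalised eigenvector v of λ).

  λ = -3: largest Jordan block has size 3, contributing (x + 3)^3

So m_A(x) = (x + 3)^3 = x^3 + 9*x^2 + 27*x + 27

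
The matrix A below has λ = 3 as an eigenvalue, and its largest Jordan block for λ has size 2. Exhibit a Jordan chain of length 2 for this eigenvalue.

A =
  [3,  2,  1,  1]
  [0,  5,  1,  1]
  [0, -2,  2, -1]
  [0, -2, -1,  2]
A Jordan chain for λ = 3 of length 2:
v_1 = (2, 2, -2, -2)ᵀ
v_2 = (0, 1, 0, 0)ᵀ

Let N = A − (3)·I. We want v_2 with N^2 v_2 = 0 but N^1 v_2 ≠ 0; then v_{j-1} := N · v_j for j = 2, …, 2.

Pick v_2 = (0, 1, 0, 0)ᵀ.
Then v_1 = N · v_2 = (2, 2, -2, -2)ᵀ.

Sanity check: (A − (3)·I) v_1 = (0, 0, 0, 0)ᵀ = 0. ✓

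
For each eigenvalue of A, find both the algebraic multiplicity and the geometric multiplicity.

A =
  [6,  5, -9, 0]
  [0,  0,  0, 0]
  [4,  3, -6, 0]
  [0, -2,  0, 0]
λ = 0: alg = 4, geom = 2

Step 1 — factor the characteristic polynomial to read off the algebraic multiplicities:
  χ_A(x) = x^4

Step 2 — compute geometric multiplicities via the rank-nullity identity g(λ) = n − rank(A − λI):
  rank(A − (0)·I) = 2, so dim ker(A − (0)·I) = n − 2 = 2

Summary:
  λ = 0: algebraic multiplicity = 4, geometric multiplicity = 2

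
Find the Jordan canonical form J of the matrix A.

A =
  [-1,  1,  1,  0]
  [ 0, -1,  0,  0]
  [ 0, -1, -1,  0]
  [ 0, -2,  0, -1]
J_3(-1) ⊕ J_1(-1)

The characteristic polynomial is
  det(x·I − A) = x^4 + 4*x^3 + 6*x^2 + 4*x + 1 = (x + 1)^4

Eigenvalues and multiplicities (the geometric multiplicity of λ is n − rank(A − λI), which equals the number of Jordan blocks for λ):
  λ = -1: algebraic multiplicity = 4, geometric multiplicity = 2

Determining the block sizes for each eigenvalue:
  λ = -1: with am = 4 and gm = 2, the partition is not yet determined (e.g. several partitions of 4 into 2 parts exist). Let N = A − (-1)·I. Computing rank(N^1) = 2, rank(N^2) = 1, rank(N^3) = 0; the number of blocks of size ≥ j is rank(N^{j−1}) − rank(N^j), giving [2, 1, 1]. So we have 1 block(s) of size 3, 1 block(s) of size 1 → block sizes [3, 1]

Assembling the blocks gives a Jordan form
J =
  [-1,  1,  0,  0]
  [ 0, -1,  1,  0]
  [ 0,  0, -1,  0]
  [ 0,  0,  0, -1]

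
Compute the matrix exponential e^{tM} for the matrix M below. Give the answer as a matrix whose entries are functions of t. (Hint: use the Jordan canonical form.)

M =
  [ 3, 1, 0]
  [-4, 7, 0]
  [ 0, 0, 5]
e^{tM} =
  [-2*t*exp(5*t) + exp(5*t), t*exp(5*t), 0]
  [-4*t*exp(5*t), 2*t*exp(5*t) + exp(5*t), 0]
  [0, 0, exp(5*t)]

Strategy: write M = P · J · P⁻¹ where J is a Jordan canonical form, so e^{tM} = P · e^{tJ} · P⁻¹, and e^{tJ} can be computed block-by-block.

M has Jordan form
J =
  [5, 1, 0]
  [0, 5, 0]
  [0, 0, 5]
(up to reordering of blocks).

Per-block formulas:
  For a 1×1 block at λ = 5: exp(t · [5]) = [e^(5t)].
  For a 2×2 Jordan block J_2(5): exp(t · J_2(5)) = e^(5t)·(I + t·N), where N is the 2×2 nilpotent shift.

After assembling e^{tJ} and conjugating by P, we get:

e^{tM} =
  [-2*t*exp(5*t) + exp(5*t), t*exp(5*t), 0]
  [-4*t*exp(5*t), 2*t*exp(5*t) + exp(5*t), 0]
  [0, 0, exp(5*t)]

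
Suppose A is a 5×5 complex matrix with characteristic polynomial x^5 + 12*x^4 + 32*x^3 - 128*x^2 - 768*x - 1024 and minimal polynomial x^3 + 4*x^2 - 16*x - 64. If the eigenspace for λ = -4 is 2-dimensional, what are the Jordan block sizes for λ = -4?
Block sizes for λ = -4: [2, 2]

Step 1 — from the characteristic polynomial, algebraic multiplicity of λ = -4 is 4. From dim ker(A − (-4)·I) = 2, there are exactly 2 Jordan blocks for λ = -4.
Step 2 — from the minimal polynomial, the factor (x + 4)^2 tells us the largest block for λ = -4 has size 2.
Step 3 — with total size 4, 2 blocks, and largest block 2, the block sizes (in nonincreasing order) are [2, 2].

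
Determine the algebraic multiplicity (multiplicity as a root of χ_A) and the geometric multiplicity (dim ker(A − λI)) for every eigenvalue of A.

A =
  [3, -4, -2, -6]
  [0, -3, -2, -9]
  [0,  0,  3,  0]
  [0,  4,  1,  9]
λ = 3: alg = 4, geom = 2

Step 1 — factor the characteristic polynomial to read off the algebraic multiplicities:
  χ_A(x) = (x - 3)^4

Step 2 — compute geometric multiplicities via the rank-nullity identity g(λ) = n − rank(A − λI):
  rank(A − (3)·I) = 2, so dim ker(A − (3)·I) = n − 2 = 2

Summary:
  λ = 3: algebraic multiplicity = 4, geometric multiplicity = 2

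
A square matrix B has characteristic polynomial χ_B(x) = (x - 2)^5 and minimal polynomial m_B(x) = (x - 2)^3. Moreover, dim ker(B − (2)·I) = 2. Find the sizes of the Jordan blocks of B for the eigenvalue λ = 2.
Block sizes for λ = 2: [3, 2]

Step 1 — from the characteristic polynomial, algebraic multiplicity of λ = 2 is 5. From dim ker(B − (2)·I) = 2, there are exactly 2 Jordan blocks for λ = 2.
Step 2 — from the minimal polynomial, the factor (x − 2)^3 tells us the largest block for λ = 2 has size 3.
Step 3 — with total size 5, 2 blocks, and largest block 3, the block sizes (in nonincreasing order) are [3, 2].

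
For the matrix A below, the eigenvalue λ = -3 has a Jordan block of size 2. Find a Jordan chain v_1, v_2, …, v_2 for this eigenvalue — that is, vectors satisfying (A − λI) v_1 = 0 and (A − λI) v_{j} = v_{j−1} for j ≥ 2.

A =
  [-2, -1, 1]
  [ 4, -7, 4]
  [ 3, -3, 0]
A Jordan chain for λ = -3 of length 2:
v_1 = (1, 4, 3)ᵀ
v_2 = (1, 0, 0)ᵀ

Let N = A − (-3)·I. We want v_2 with N^2 v_2 = 0 but N^1 v_2 ≠ 0; then v_{j-1} := N · v_j for j = 2, …, 2.

Pick v_2 = (1, 0, 0)ᵀ.
Then v_1 = N · v_2 = (1, 4, 3)ᵀ.

Sanity check: (A − (-3)·I) v_1 = (0, 0, 0)ᵀ = 0. ✓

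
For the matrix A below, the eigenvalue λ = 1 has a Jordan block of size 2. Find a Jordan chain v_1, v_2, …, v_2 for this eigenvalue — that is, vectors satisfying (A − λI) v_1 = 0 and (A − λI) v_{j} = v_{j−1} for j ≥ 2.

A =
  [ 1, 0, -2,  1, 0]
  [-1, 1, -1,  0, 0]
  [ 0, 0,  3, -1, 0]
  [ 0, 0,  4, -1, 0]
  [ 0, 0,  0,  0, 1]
A Jordan chain for λ = 1 of length 2:
v_1 = (0, -1, 0, 0, 0)ᵀ
v_2 = (1, 0, 0, 0, 0)ᵀ

Let N = A − (1)·I. We want v_2 with N^2 v_2 = 0 but N^1 v_2 ≠ 0; then v_{j-1} := N · v_j for j = 2, …, 2.

Pick v_2 = (1, 0, 0, 0, 0)ᵀ.
Then v_1 = N · v_2 = (0, -1, 0, 0, 0)ᵀ.

Sanity check: (A − (1)·I) v_1 = (0, 0, 0, 0, 0)ᵀ = 0. ✓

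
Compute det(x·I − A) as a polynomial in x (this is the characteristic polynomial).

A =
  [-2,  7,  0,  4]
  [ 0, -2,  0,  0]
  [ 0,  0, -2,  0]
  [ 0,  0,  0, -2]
x^4 + 8*x^3 + 24*x^2 + 32*x + 16

Expanding det(x·I − A) (e.g. by cofactor expansion or by noting that A is similar to its Jordan form J, which has the same characteristic polynomial as A) gives
  χ_A(x) = x^4 + 8*x^3 + 24*x^2 + 32*x + 16
which factors as (x + 2)^4. The eigenvalues (with algebraic multiplicities) are λ = -2 with multiplicity 4.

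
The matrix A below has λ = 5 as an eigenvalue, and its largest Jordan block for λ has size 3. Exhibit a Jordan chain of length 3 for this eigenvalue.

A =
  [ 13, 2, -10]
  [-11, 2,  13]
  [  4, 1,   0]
A Jordan chain for λ = 5 of length 3:
v_1 = (2, -3, 1)ᵀ
v_2 = (8, -11, 4)ᵀ
v_3 = (1, 0, 0)ᵀ

Let N = A − (5)·I. We want v_3 with N^3 v_3 = 0 but N^2 v_3 ≠ 0; then v_{j-1} := N · v_j for j = 3, …, 2.

Pick v_3 = (1, 0, 0)ᵀ.
Then v_2 = N · v_3 = (8, -11, 4)ᵀ.
Then v_1 = N · v_2 = (2, -3, 1)ᵀ.

Sanity check: (A − (5)·I) v_1 = (0, 0, 0)ᵀ = 0. ✓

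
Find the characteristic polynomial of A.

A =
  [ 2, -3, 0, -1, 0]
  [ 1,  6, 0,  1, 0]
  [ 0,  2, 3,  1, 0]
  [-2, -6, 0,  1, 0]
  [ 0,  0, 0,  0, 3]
x^5 - 15*x^4 + 90*x^3 - 270*x^2 + 405*x - 243

Expanding det(x·I − A) (e.g. by cofactor expansion or by noting that A is similar to its Jordan form J, which has the same characteristic polynomial as A) gives
  χ_A(x) = x^5 - 15*x^4 + 90*x^3 - 270*x^2 + 405*x - 243
which factors as (x - 3)^5. The eigenvalues (with algebraic multiplicities) are λ = 3 with multiplicity 5.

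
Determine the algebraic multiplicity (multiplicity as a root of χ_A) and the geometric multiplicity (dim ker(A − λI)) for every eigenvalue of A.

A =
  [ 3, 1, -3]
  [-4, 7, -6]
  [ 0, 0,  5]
λ = 5: alg = 3, geom = 2

Step 1 — factor the characteristic polynomial to read off the algebraic multiplicities:
  χ_A(x) = (x - 5)^3

Step 2 — compute geometric multiplicities via the rank-nullity identity g(λ) = n − rank(A − λI):
  rank(A − (5)·I) = 1, so dim ker(A − (5)·I) = n − 1 = 2

Summary:
  λ = 5: algebraic multiplicity = 3, geometric multiplicity = 2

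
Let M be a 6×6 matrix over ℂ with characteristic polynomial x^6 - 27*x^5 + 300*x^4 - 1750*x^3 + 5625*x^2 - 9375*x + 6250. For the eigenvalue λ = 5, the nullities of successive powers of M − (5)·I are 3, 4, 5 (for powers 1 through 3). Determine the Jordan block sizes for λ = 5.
Block sizes for λ = 5: [3, 1, 1]

From the dimensions of kernels of powers, the number of Jordan blocks of size at least j is d_j − d_{j−1} where d_j = dim ker(N^j) (with d_0 = 0). Computing the differences gives [3, 1, 1].
The number of blocks of size exactly k is (#blocks of size ≥ k) − (#blocks of size ≥ k + 1), so the partition is: 2 block(s) of size 1, 1 block(s) of size 3.
In nonincreasing order the block sizes are [3, 1, 1].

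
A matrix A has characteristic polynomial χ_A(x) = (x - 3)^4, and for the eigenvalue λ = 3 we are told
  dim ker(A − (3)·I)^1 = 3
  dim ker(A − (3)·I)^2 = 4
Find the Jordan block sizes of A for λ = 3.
Block sizes for λ = 3: [2, 1, 1]

From the dimensions of kernels of powers, the number of Jordan blocks of size at least j is d_j − d_{j−1} where d_j = dim ker(N^j) (with d_0 = 0). Computing the differences gives [3, 1].
The number of blocks of size exactly k is (#blocks of size ≥ k) − (#blocks of size ≥ k + 1), so the partition is: 2 block(s) of size 1, 1 block(s) of size 2.
In nonincreasing order the block sizes are [2, 1, 1].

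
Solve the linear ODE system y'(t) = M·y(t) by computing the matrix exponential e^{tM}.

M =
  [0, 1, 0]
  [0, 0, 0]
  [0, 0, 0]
e^{tM} =
  [1, t, 0]
  [0, 1, 0]
  [0, 0, 1]

Strategy: write M = P · J · P⁻¹ where J is a Jordan canonical form, so e^{tM} = P · e^{tJ} · P⁻¹, and e^{tJ} can be computed block-by-block.

M has Jordan form
J =
  [0, 1, 0]
  [0, 0, 0]
  [0, 0, 0]
(up to reordering of blocks).

Per-block formulas:
  For a 2×2 Jordan block J_2(0): exp(t · J_2(0)) = e^(0t)·(I + t·N), where N is the 2×2 nilpotent shift.
  For a 1×1 block at λ = 0: exp(t · [0]) = [e^(0t)].

After assembling e^{tJ} and conjugating by P, we get:

e^{tM} =
  [1, t, 0]
  [0, 1, 0]
  [0, 0, 1]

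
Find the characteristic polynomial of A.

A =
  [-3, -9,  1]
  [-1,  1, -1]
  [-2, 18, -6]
x^3 + 8*x^2 + 20*x + 16

Expanding det(x·I − A) (e.g. by cofactor expansion or by noting that A is similar to its Jordan form J, which has the same characteristic polynomial as A) gives
  χ_A(x) = x^3 + 8*x^2 + 20*x + 16
which factors as (x + 2)^2*(x + 4). The eigenvalues (with algebraic multiplicities) are λ = -4 with multiplicity 1, λ = -2 with multiplicity 2.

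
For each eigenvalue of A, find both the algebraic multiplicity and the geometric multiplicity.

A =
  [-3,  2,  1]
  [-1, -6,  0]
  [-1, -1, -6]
λ = -5: alg = 3, geom = 1

Step 1 — factor the characteristic polynomial to read off the algebraic multiplicities:
  χ_A(x) = (x + 5)^3

Step 2 — compute geometric multiplicities via the rank-nullity identity g(λ) = n − rank(A − λI):
  rank(A − (-5)·I) = 2, so dim ker(A − (-5)·I) = n − 2 = 1

Summary:
  λ = -5: algebraic multiplicity = 3, geometric multiplicity = 1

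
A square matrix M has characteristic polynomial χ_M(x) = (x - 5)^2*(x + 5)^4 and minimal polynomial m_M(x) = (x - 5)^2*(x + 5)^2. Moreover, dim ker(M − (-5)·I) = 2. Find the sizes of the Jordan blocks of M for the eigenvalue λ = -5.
Block sizes for λ = -5: [2, 2]

Step 1 — from the characteristic polynomial, algebraic multiplicity of λ = -5 is 4. From dim ker(M − (-5)·I) = 2, there are exactly 2 Jordan blocks for λ = -5.
Step 2 — from the minimal polynomial, the factor (x + 5)^2 tells us the largest block for λ = -5 has size 2.
Step 3 — with total size 4, 2 blocks, and largest block 2, the block sizes (in nonincreasing order) are [2, 2].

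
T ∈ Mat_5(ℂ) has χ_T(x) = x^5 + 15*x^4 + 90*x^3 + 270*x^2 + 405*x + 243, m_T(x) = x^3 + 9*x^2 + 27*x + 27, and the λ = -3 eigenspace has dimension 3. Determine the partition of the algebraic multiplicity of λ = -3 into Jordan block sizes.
Block sizes for λ = -3: [3, 1, 1]

Step 1 — from the characteristic polynomial, algebraic multiplicity of λ = -3 is 5. From dim ker(T − (-3)·I) = 3, there are exactly 3 Jordan blocks for λ = -3.
Step 2 — from the minimal polynomial, the factor (x + 3)^3 tells us the largest block for λ = -3 has size 3.
Step 3 — with total size 5, 3 blocks, and largest block 3, the block sizes (in nonincreasing order) are [3, 1, 1].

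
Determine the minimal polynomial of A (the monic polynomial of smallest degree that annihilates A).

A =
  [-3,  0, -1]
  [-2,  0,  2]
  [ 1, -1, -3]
x^3 + 6*x^2 + 12*x + 8

The characteristic polynomial is χ_A(x) = (x + 2)^3, so the eigenvalues are known. The minimal polynomial is
  m_A(x) = Π_λ (x − λ)^{k_λ}
where k_λ is the size of the *largest* Jordan block for λ (equivalently, the smallest k with (A − λI)^k v = 0 for every generalised eigenvector v of λ).

  λ = -2: largest Jordan block has size 3, contributing (x + 2)^3

So m_A(x) = (x + 2)^3 = x^3 + 6*x^2 + 12*x + 8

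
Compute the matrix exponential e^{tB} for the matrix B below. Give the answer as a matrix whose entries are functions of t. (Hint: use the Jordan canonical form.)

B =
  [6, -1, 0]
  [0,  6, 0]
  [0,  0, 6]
e^{tB} =
  [exp(6*t), -t*exp(6*t), 0]
  [0, exp(6*t), 0]
  [0, 0, exp(6*t)]

Strategy: write B = P · J · P⁻¹ where J is a Jordan canonical form, so e^{tB} = P · e^{tJ} · P⁻¹, and e^{tJ} can be computed block-by-block.

B has Jordan form
J =
  [6, 1, 0]
  [0, 6, 0]
  [0, 0, 6]
(up to reordering of blocks).

Per-block formulas:
  For a 1×1 block at λ = 6: exp(t · [6]) = [e^(6t)].
  For a 2×2 Jordan block J_2(6): exp(t · J_2(6)) = e^(6t)·(I + t·N), where N is the 2×2 nilpotent shift.

After assembling e^{tJ} and conjugating by P, we get:

e^{tB} =
  [exp(6*t), -t*exp(6*t), 0]
  [0, exp(6*t), 0]
  [0, 0, exp(6*t)]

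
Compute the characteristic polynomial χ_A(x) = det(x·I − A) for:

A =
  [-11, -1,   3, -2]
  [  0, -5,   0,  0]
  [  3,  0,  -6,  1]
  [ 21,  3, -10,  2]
x^4 + 20*x^3 + 150*x^2 + 500*x + 625

Expanding det(x·I − A) (e.g. by cofactor expansion or by noting that A is similar to its Jordan form J, which has the same characteristic polynomial as A) gives
  χ_A(x) = x^4 + 20*x^3 + 150*x^2 + 500*x + 625
which factors as (x + 5)^4. The eigenvalues (with algebraic multiplicities) are λ = -5 with multiplicity 4.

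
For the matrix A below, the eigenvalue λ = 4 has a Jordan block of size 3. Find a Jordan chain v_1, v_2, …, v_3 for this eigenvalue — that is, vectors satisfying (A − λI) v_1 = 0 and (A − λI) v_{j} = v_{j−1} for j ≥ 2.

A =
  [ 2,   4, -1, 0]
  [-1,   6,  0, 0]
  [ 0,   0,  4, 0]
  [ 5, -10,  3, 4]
A Jordan chain for λ = 4 of length 3:
v_1 = (2, 1, 0, -5)ᵀ
v_2 = (-1, 0, 0, 3)ᵀ
v_3 = (0, 0, 1, 0)ᵀ

Let N = A − (4)·I. We want v_3 with N^3 v_3 = 0 but N^2 v_3 ≠ 0; then v_{j-1} := N · v_j for j = 3, …, 2.

Pick v_3 = (0, 0, 1, 0)ᵀ.
Then v_2 = N · v_3 = (-1, 0, 0, 3)ᵀ.
Then v_1 = N · v_2 = (2, 1, 0, -5)ᵀ.

Sanity check: (A − (4)·I) v_1 = (0, 0, 0, 0)ᵀ = 0. ✓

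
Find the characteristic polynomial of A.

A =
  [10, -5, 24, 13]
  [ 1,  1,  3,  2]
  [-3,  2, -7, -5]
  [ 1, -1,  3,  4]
x^4 - 8*x^3 + 24*x^2 - 32*x + 16

Expanding det(x·I − A) (e.g. by cofactor expansion or by noting that A is similar to its Jordan form J, which has the same characteristic polynomial as A) gives
  χ_A(x) = x^4 - 8*x^3 + 24*x^2 - 32*x + 16
which factors as (x - 2)^4. The eigenvalues (with algebraic multiplicities) are λ = 2 with multiplicity 4.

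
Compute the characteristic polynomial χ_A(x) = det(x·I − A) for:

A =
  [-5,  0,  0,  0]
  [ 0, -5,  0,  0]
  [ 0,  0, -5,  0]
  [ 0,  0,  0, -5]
x^4 + 20*x^3 + 150*x^2 + 500*x + 625

Expanding det(x·I − A) (e.g. by cofactor expansion or by noting that A is similar to its Jordan form J, which has the same characteristic polynomial as A) gives
  χ_A(x) = x^4 + 20*x^3 + 150*x^2 + 500*x + 625
which factors as (x + 5)^4. The eigenvalues (with algebraic multiplicities) are λ = -5 with multiplicity 4.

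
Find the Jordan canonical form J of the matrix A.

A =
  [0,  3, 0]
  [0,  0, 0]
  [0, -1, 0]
J_2(0) ⊕ J_1(0)

The characteristic polynomial is
  det(x·I − A) = x^3

Eigenvalues and multiplicities (the geometric multiplicity of λ is n − rank(A − λI), which equals the number of Jordan blocks for λ):
  λ = 0: algebraic multiplicity = 3, geometric multiplicity = 2

Determining the block sizes for each eigenvalue:
  λ = 0: 2 blocks summing to 3 forces exactly one block of size 2 and the rest size 1 → block sizes [2, 1]

Assembling the blocks gives a Jordan form
J =
  [0, 1, 0]
  [0, 0, 0]
  [0, 0, 0]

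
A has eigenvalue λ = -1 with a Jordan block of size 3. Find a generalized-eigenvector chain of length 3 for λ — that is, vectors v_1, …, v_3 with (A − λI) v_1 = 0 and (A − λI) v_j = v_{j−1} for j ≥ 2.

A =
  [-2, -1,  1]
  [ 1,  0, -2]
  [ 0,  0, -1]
A Jordan chain for λ = -1 of length 3:
v_1 = (1, -1, 0)ᵀ
v_2 = (1, -2, 0)ᵀ
v_3 = (0, 0, 1)ᵀ

Let N = A − (-1)·I. We want v_3 with N^3 v_3 = 0 but N^2 v_3 ≠ 0; then v_{j-1} := N · v_j for j = 3, …, 2.

Pick v_3 = (0, 0, 1)ᵀ.
Then v_2 = N · v_3 = (1, -2, 0)ᵀ.
Then v_1 = N · v_2 = (1, -1, 0)ᵀ.

Sanity check: (A − (-1)·I) v_1 = (0, 0, 0)ᵀ = 0. ✓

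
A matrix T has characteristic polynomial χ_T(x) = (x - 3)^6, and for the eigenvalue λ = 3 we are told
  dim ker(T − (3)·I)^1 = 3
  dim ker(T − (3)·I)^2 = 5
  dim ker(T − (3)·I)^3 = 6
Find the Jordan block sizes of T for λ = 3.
Block sizes for λ = 3: [3, 2, 1]

From the dimensions of kernels of powers, the number of Jordan blocks of size at least j is d_j − d_{j−1} where d_j = dim ker(N^j) (with d_0 = 0). Computing the differences gives [3, 2, 1].
The number of blocks of size exactly k is (#blocks of size ≥ k) − (#blocks of size ≥ k + 1), so the partition is: 1 block(s) of size 1, 1 block(s) of size 2, 1 block(s) of size 3.
In nonincreasing order the block sizes are [3, 2, 1].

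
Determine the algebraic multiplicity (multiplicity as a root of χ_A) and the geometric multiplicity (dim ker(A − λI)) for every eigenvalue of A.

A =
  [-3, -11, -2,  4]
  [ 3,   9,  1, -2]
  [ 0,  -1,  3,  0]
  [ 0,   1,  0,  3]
λ = 3: alg = 4, geom = 2

Step 1 — factor the characteristic polynomial to read off the algebraic multiplicities:
  χ_A(x) = (x - 3)^4

Step 2 — compute geometric multiplicities via the rank-nullity identity g(λ) = n − rank(A − λI):
  rank(A − (3)·I) = 2, so dim ker(A − (3)·I) = n − 2 = 2

Summary:
  λ = 3: algebraic multiplicity = 4, geometric multiplicity = 2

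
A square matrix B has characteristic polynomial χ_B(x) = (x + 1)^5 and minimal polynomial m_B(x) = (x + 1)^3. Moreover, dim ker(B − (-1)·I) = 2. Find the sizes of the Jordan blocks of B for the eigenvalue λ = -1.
Block sizes for λ = -1: [3, 2]

Step 1 — from the characteristic polynomial, algebraic multiplicity of λ = -1 is 5. From dim ker(B − (-1)·I) = 2, there are exactly 2 Jordan blocks for λ = -1.
Step 2 — from the minimal polynomial, the factor (x + 1)^3 tells us the largest block for λ = -1 has size 3.
Step 3 — with total size 5, 2 blocks, and largest block 3, the block sizes (in nonincreasing order) are [3, 2].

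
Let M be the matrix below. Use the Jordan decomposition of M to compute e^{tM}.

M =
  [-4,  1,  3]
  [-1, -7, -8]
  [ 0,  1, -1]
e^{tM} =
  [-t^2*exp(-4*t)/2 + exp(-4*t), t*exp(-4*t), t^2*exp(-4*t)/2 + 3*t*exp(-4*t)]
  [3*t^2*exp(-4*t)/2 - t*exp(-4*t), -3*t*exp(-4*t) + exp(-4*t), -3*t^2*exp(-4*t)/2 - 8*t*exp(-4*t)]
  [-t^2*exp(-4*t)/2, t*exp(-4*t), t^2*exp(-4*t)/2 + 3*t*exp(-4*t) + exp(-4*t)]

Strategy: write M = P · J · P⁻¹ where J is a Jordan canonical form, so e^{tM} = P · e^{tJ} · P⁻¹, and e^{tJ} can be computed block-by-block.

M has Jordan form
J =
  [-4,  1,  0]
  [ 0, -4,  1]
  [ 0,  0, -4]
(up to reordering of blocks).

Per-block formulas:
  For a 3×3 Jordan block J_3(-4): exp(t · J_3(-4)) = e^(-4t)·(I + t·N + (t^2/2)·N^2), where N is the 3×3 nilpotent shift.

After assembling e^{tJ} and conjugating by P, we get:

e^{tM} =
  [-t^2*exp(-4*t)/2 + exp(-4*t), t*exp(-4*t), t^2*exp(-4*t)/2 + 3*t*exp(-4*t)]
  [3*t^2*exp(-4*t)/2 - t*exp(-4*t), -3*t*exp(-4*t) + exp(-4*t), -3*t^2*exp(-4*t)/2 - 8*t*exp(-4*t)]
  [-t^2*exp(-4*t)/2, t*exp(-4*t), t^2*exp(-4*t)/2 + 3*t*exp(-4*t) + exp(-4*t)]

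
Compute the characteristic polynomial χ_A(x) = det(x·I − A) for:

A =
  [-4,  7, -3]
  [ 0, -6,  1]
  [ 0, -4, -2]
x^3 + 12*x^2 + 48*x + 64

Expanding det(x·I − A) (e.g. by cofactor expansion or by noting that A is similar to its Jordan form J, which has the same characteristic polynomial as A) gives
  χ_A(x) = x^3 + 12*x^2 + 48*x + 64
which factors as (x + 4)^3. The eigenvalues (with algebraic multiplicities) are λ = -4 with multiplicity 3.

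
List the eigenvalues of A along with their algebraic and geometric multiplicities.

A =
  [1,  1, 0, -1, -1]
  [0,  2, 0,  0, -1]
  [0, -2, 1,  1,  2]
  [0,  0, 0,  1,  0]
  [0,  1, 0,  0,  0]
λ = 1: alg = 5, geom = 3

Step 1 — factor the characteristic polynomial to read off the algebraic multiplicities:
  χ_A(x) = (x - 1)^5

Step 2 — compute geometric multiplicities via the rank-nullity identity g(λ) = n − rank(A − λI):
  rank(A − (1)·I) = 2, so dim ker(A − (1)·I) = n − 2 = 3

Summary:
  λ = 1: algebraic multiplicity = 5, geometric multiplicity = 3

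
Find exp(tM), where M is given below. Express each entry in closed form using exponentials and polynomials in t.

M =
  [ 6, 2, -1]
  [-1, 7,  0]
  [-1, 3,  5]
e^{tM} =
  [-t^2*exp(6*t)/2 + exp(6*t), -t^2*exp(6*t)/2 + 2*t*exp(6*t), t^2*exp(6*t)/2 - t*exp(6*t)]
  [-t^2*exp(6*t)/2 - t*exp(6*t), -t^2*exp(6*t)/2 + t*exp(6*t) + exp(6*t), t^2*exp(6*t)/2]
  [-t^2*exp(6*t) - t*exp(6*t), -t^2*exp(6*t) + 3*t*exp(6*t), t^2*exp(6*t) - t*exp(6*t) + exp(6*t)]

Strategy: write M = P · J · P⁻¹ where J is a Jordan canonical form, so e^{tM} = P · e^{tJ} · P⁻¹, and e^{tJ} can be computed block-by-block.

M has Jordan form
J =
  [6, 1, 0]
  [0, 6, 1]
  [0, 0, 6]
(up to reordering of blocks).

Per-block formulas:
  For a 3×3 Jordan block J_3(6): exp(t · J_3(6)) = e^(6t)·(I + t·N + (t^2/2)·N^2), where N is the 3×3 nilpotent shift.

After assembling e^{tJ} and conjugating by P, we get:

e^{tM} =
  [-t^2*exp(6*t)/2 + exp(6*t), -t^2*exp(6*t)/2 + 2*t*exp(6*t), t^2*exp(6*t)/2 - t*exp(6*t)]
  [-t^2*exp(6*t)/2 - t*exp(6*t), -t^2*exp(6*t)/2 + t*exp(6*t) + exp(6*t), t^2*exp(6*t)/2]
  [-t^2*exp(6*t) - t*exp(6*t), -t^2*exp(6*t) + 3*t*exp(6*t), t^2*exp(6*t) - t*exp(6*t) + exp(6*t)]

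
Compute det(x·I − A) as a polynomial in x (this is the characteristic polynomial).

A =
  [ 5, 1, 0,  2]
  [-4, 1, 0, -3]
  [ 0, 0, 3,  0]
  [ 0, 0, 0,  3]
x^4 - 12*x^3 + 54*x^2 - 108*x + 81

Expanding det(x·I − A) (e.g. by cofactor expansion or by noting that A is similar to its Jordan form J, which has the same characteristic polynomial as A) gives
  χ_A(x) = x^4 - 12*x^3 + 54*x^2 - 108*x + 81
which factors as (x - 3)^4. The eigenvalues (with algebraic multiplicities) are λ = 3 with multiplicity 4.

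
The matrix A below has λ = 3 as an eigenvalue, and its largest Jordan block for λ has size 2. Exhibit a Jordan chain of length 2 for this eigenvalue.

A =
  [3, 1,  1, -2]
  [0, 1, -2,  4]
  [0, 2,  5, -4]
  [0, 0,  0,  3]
A Jordan chain for λ = 3 of length 2:
v_1 = (1, -2, 2, 0)ᵀ
v_2 = (0, 1, 0, 0)ᵀ

Let N = A − (3)·I. We want v_2 with N^2 v_2 = 0 but N^1 v_2 ≠ 0; then v_{j-1} := N · v_j for j = 2, …, 2.

Pick v_2 = (0, 1, 0, 0)ᵀ.
Then v_1 = N · v_2 = (1, -2, 2, 0)ᵀ.

Sanity check: (A − (3)·I) v_1 = (0, 0, 0, 0)ᵀ = 0. ✓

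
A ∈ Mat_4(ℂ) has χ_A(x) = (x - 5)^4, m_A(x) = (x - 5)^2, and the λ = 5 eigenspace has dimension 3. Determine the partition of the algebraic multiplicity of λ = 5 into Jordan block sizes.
Block sizes for λ = 5: [2, 1, 1]

Step 1 — from the characteristic polynomial, algebraic multiplicity of λ = 5 is 4. From dim ker(A − (5)·I) = 3, there are exactly 3 Jordan blocks for λ = 5.
Step 2 — from the minimal polynomial, the factor (x − 5)^2 tells us the largest block for λ = 5 has size 2.
Step 3 — with total size 4, 3 blocks, and largest block 2, the block sizes (in nonincreasing order) are [2, 1, 1].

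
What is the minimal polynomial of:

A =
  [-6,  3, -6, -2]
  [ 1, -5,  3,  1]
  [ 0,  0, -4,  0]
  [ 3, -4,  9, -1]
x^3 + 12*x^2 + 48*x + 64

The characteristic polynomial is χ_A(x) = (x + 4)^4, so the eigenvalues are known. The minimal polynomial is
  m_A(x) = Π_λ (x − λ)^{k_λ}
where k_λ is the size of the *largest* Jordan block for λ (equivalently, the smallest k with (A − λI)^k v = 0 for every generalised eigenvector v of λ).

  λ = -4: largest Jordan block has size 3, contributing (x + 4)^3

So m_A(x) = (x + 4)^3 = x^3 + 12*x^2 + 48*x + 64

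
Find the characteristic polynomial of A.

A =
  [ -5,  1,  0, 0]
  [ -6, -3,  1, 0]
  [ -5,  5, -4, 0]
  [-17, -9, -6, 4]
x^4 + 8*x^3 - 128*x - 256

Expanding det(x·I − A) (e.g. by cofactor expansion or by noting that A is similar to its Jordan form J, which has the same characteristic polynomial as A) gives
  χ_A(x) = x^4 + 8*x^3 - 128*x - 256
which factors as (x - 4)*(x + 4)^3. The eigenvalues (with algebraic multiplicities) are λ = -4 with multiplicity 3, λ = 4 with multiplicity 1.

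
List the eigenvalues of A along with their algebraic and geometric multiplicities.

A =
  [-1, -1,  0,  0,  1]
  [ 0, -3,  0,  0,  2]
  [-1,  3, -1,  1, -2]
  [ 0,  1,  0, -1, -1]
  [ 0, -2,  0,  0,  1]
λ = -1: alg = 5, geom = 3

Step 1 — factor the characteristic polynomial to read off the algebraic multiplicities:
  χ_A(x) = (x + 1)^5

Step 2 — compute geometric multiplicities via the rank-nullity identity g(λ) = n − rank(A − λI):
  rank(A − (-1)·I) = 2, so dim ker(A − (-1)·I) = n − 2 = 3

Summary:
  λ = -1: algebraic multiplicity = 5, geometric multiplicity = 3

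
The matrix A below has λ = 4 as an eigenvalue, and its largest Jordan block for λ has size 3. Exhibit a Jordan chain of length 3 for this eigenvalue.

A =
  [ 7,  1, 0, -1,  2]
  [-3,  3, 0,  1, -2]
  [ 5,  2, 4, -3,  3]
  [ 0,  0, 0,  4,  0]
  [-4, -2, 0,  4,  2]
A Jordan chain for λ = 4 of length 3:
v_1 = (-2, 2, -3, 0, 2)ᵀ
v_2 = (3, -3, 5, 0, -4)ᵀ
v_3 = (1, 0, 0, 0, 0)ᵀ

Let N = A − (4)·I. We want v_3 with N^3 v_3 = 0 but N^2 v_3 ≠ 0; then v_{j-1} := N · v_j for j = 3, …, 2.

Pick v_3 = (1, 0, 0, 0, 0)ᵀ.
Then v_2 = N · v_3 = (3, -3, 5, 0, -4)ᵀ.
Then v_1 = N · v_2 = (-2, 2, -3, 0, 2)ᵀ.

Sanity check: (A − (4)·I) v_1 = (0, 0, 0, 0, 0)ᵀ = 0. ✓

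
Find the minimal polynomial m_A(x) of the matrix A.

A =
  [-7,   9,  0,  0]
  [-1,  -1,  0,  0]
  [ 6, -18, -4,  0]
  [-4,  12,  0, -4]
x^2 + 8*x + 16

The characteristic polynomial is χ_A(x) = (x + 4)^4, so the eigenvalues are known. The minimal polynomial is
  m_A(x) = Π_λ (x − λ)^{k_λ}
where k_λ is the size of the *largest* Jordan block for λ (equivalently, the smallest k with (A − λI)^k v = 0 for every generalised eigenvector v of λ).

  λ = -4: largest Jordan block has size 2, contributing (x + 4)^2

So m_A(x) = (x + 4)^2 = x^2 + 8*x + 16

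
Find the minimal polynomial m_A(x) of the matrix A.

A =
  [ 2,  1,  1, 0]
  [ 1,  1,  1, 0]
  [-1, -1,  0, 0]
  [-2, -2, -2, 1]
x^3 - 3*x^2 + 3*x - 1

The characteristic polynomial is χ_A(x) = (x - 1)^4, so the eigenvalues are known. The minimal polynomial is
  m_A(x) = Π_λ (x − λ)^{k_λ}
where k_λ is the size of the *largest* Jordan block for λ (equivalently, the smallest k with (A − λI)^k v = 0 for every generalised eigenvector v of λ).

  λ = 1: largest Jordan block has size 3, contributing (x − 1)^3

So m_A(x) = (x - 1)^3 = x^3 - 3*x^2 + 3*x - 1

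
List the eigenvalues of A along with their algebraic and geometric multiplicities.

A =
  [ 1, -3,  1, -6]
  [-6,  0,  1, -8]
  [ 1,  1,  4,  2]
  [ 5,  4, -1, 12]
λ = 4: alg = 3, geom = 1; λ = 5: alg = 1, geom = 1

Step 1 — factor the characteristic polynomial to read off the algebraic multiplicities:
  χ_A(x) = (x - 5)*(x - 4)^3

Step 2 — compute geometric multiplicities via the rank-nullity identity g(λ) = n − rank(A − λI):
  rank(A − (4)·I) = 3, so dim ker(A − (4)·I) = n − 3 = 1
  rank(A − (5)·I) = 3, so dim ker(A − (5)·I) = n − 3 = 1

Summary:
  λ = 4: algebraic multiplicity = 3, geometric multiplicity = 1
  λ = 5: algebraic multiplicity = 1, geometric multiplicity = 1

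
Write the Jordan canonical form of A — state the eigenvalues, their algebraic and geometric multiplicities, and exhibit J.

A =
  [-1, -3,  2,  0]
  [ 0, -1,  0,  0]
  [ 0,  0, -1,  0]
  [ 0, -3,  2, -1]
J_2(-1) ⊕ J_1(-1) ⊕ J_1(-1)

The characteristic polynomial is
  det(x·I − A) = x^4 + 4*x^3 + 6*x^2 + 4*x + 1 = (x + 1)^4

Eigenvalues and multiplicities (the geometric multiplicity of λ is n − rank(A − λI), which equals the number of Jordan blocks for λ):
  λ = -1: algebraic multiplicity = 4, geometric multiplicity = 3

Determining the block sizes for each eigenvalue:
  λ = -1: 3 blocks summing to 4 forces exactly one block of size 2 and the rest size 1 → block sizes [2, 1, 1]

Assembling the blocks gives a Jordan form
J =
  [-1,  1,  0,  0]
  [ 0, -1,  0,  0]
  [ 0,  0, -1,  0]
  [ 0,  0,  0, -1]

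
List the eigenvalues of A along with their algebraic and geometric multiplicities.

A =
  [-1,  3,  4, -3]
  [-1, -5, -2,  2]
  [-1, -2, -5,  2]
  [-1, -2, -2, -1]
λ = -3: alg = 4, geom = 2

Step 1 — factor the characteristic polynomial to read off the algebraic multiplicities:
  χ_A(x) = (x + 3)^4

Step 2 — compute geometric multiplicities via the rank-nullity identity g(λ) = n − rank(A − λI):
  rank(A − (-3)·I) = 2, so dim ker(A − (-3)·I) = n − 2 = 2

Summary:
  λ = -3: algebraic multiplicity = 4, geometric multiplicity = 2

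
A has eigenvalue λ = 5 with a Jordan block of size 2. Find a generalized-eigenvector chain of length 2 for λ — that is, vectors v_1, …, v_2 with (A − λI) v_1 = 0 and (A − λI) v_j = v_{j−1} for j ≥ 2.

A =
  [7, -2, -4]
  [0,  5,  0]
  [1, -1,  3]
A Jordan chain for λ = 5 of length 2:
v_1 = (2, 0, 1)ᵀ
v_2 = (1, 0, 0)ᵀ

Let N = A − (5)·I. We want v_2 with N^2 v_2 = 0 but N^1 v_2 ≠ 0; then v_{j-1} := N · v_j for j = 2, …, 2.

Pick v_2 = (1, 0, 0)ᵀ.
Then v_1 = N · v_2 = (2, 0, 1)ᵀ.

Sanity check: (A − (5)·I) v_1 = (0, 0, 0)ᵀ = 0. ✓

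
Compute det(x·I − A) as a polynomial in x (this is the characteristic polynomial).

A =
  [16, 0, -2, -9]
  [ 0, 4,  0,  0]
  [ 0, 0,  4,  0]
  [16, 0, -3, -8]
x^4 - 16*x^3 + 96*x^2 - 256*x + 256

Expanding det(x·I − A) (e.g. by cofactor expansion or by noting that A is similar to its Jordan form J, which has the same characteristic polynomial as A) gives
  χ_A(x) = x^4 - 16*x^3 + 96*x^2 - 256*x + 256
which factors as (x - 4)^4. The eigenvalues (with algebraic multiplicities) are λ = 4 with multiplicity 4.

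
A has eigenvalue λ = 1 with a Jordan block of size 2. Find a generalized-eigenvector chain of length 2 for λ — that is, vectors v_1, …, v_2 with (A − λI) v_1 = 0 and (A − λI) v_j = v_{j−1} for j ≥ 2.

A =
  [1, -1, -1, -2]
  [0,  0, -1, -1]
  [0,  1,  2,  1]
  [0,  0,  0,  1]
A Jordan chain for λ = 1 of length 2:
v_1 = (-1, -1, 1, 0)ᵀ
v_2 = (0, 1, 0, 0)ᵀ

Let N = A − (1)·I. We want v_2 with N^2 v_2 = 0 but N^1 v_2 ≠ 0; then v_{j-1} := N · v_j for j = 2, …, 2.

Pick v_2 = (0, 1, 0, 0)ᵀ.
Then v_1 = N · v_2 = (-1, -1, 1, 0)ᵀ.

Sanity check: (A − (1)·I) v_1 = (0, 0, 0, 0)ᵀ = 0. ✓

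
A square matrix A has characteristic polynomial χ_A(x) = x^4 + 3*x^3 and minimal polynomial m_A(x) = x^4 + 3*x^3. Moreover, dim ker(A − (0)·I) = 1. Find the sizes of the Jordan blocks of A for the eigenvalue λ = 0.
Block sizes for λ = 0: [3]

Step 1 — from the characteristic polynomial, algebraic multiplicity of λ = 0 is 3. From dim ker(A − (0)·I) = 1, there are exactly 1 Jordan blocks for λ = 0.
Step 2 — from the minimal polynomial, the factor (x − 0)^3 tells us the largest block for λ = 0 has size 3.
Step 3 — with total size 3, 1 blocks, and largest block 3, the block sizes (in nonincreasing order) are [3].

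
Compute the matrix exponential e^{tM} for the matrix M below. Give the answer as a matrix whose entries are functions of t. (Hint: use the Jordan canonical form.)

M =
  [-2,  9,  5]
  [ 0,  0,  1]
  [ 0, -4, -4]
e^{tM} =
  [exp(-2*t), -t^2*exp(-2*t) + 9*t*exp(-2*t), -t^2*exp(-2*t)/2 + 5*t*exp(-2*t)]
  [0, 2*t*exp(-2*t) + exp(-2*t), t*exp(-2*t)]
  [0, -4*t*exp(-2*t), -2*t*exp(-2*t) + exp(-2*t)]

Strategy: write M = P · J · P⁻¹ where J is a Jordan canonical form, so e^{tM} = P · e^{tJ} · P⁻¹, and e^{tJ} can be computed block-by-block.

M has Jordan form
J =
  [-2,  1,  0]
  [ 0, -2,  1]
  [ 0,  0, -2]
(up to reordering of blocks).

Per-block formulas:
  For a 3×3 Jordan block J_3(-2): exp(t · J_3(-2)) = e^(-2t)·(I + t·N + (t^2/2)·N^2), where N is the 3×3 nilpotent shift.

After assembling e^{tJ} and conjugating by P, we get:

e^{tM} =
  [exp(-2*t), -t^2*exp(-2*t) + 9*t*exp(-2*t), -t^2*exp(-2*t)/2 + 5*t*exp(-2*t)]
  [0, 2*t*exp(-2*t) + exp(-2*t), t*exp(-2*t)]
  [0, -4*t*exp(-2*t), -2*t*exp(-2*t) + exp(-2*t)]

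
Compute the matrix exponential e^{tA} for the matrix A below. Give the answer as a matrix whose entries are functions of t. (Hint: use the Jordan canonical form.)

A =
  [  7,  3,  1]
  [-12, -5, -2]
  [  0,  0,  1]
e^{tA} =
  [6*t*exp(t) + exp(t), 3*t*exp(t), t*exp(t)]
  [-12*t*exp(t), -6*t*exp(t) + exp(t), -2*t*exp(t)]
  [0, 0, exp(t)]

Strategy: write A = P · J · P⁻¹ where J is a Jordan canonical form, so e^{tA} = P · e^{tJ} · P⁻¹, and e^{tJ} can be computed block-by-block.

A has Jordan form
J =
  [1, 1, 0]
  [0, 1, 0]
  [0, 0, 1]
(up to reordering of blocks).

Per-block formulas:
  For a 2×2 Jordan block J_2(1): exp(t · J_2(1)) = e^(1t)·(I + t·N), where N is the 2×2 nilpotent shift.
  For a 1×1 block at λ = 1: exp(t · [1]) = [e^(1t)].

After assembling e^{tJ} and conjugating by P, we get:

e^{tA} =
  [6*t*exp(t) + exp(t), 3*t*exp(t), t*exp(t)]
  [-12*t*exp(t), -6*t*exp(t) + exp(t), -2*t*exp(t)]
  [0, 0, exp(t)]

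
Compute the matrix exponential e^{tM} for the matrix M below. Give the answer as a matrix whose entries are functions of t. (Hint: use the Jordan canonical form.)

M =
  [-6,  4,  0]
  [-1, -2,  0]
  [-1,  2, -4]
e^{tM} =
  [-2*t*exp(-4*t) + exp(-4*t), 4*t*exp(-4*t), 0]
  [-t*exp(-4*t), 2*t*exp(-4*t) + exp(-4*t), 0]
  [-t*exp(-4*t), 2*t*exp(-4*t), exp(-4*t)]

Strategy: write M = P · J · P⁻¹ where J is a Jordan canonical form, so e^{tM} = P · e^{tJ} · P⁻¹, and e^{tJ} can be computed block-by-block.

M has Jordan form
J =
  [-4,  1,  0]
  [ 0, -4,  0]
  [ 0,  0, -4]
(up to reordering of blocks).

Per-block formulas:
  For a 1×1 block at λ = -4: exp(t · [-4]) = [e^(-4t)].
  For a 2×2 Jordan block J_2(-4): exp(t · J_2(-4)) = e^(-4t)·(I + t·N), where N is the 2×2 nilpotent shift.

After assembling e^{tJ} and conjugating by P, we get:

e^{tM} =
  [-2*t*exp(-4*t) + exp(-4*t), 4*t*exp(-4*t), 0]
  [-t*exp(-4*t), 2*t*exp(-4*t) + exp(-4*t), 0]
  [-t*exp(-4*t), 2*t*exp(-4*t), exp(-4*t)]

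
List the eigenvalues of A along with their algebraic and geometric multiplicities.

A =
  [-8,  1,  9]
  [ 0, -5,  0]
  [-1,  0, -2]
λ = -5: alg = 3, geom = 1

Step 1 — factor the characteristic polynomial to read off the algebraic multiplicities:
  χ_A(x) = (x + 5)^3

Step 2 — compute geometric multiplicities via the rank-nullity identity g(λ) = n − rank(A − λI):
  rank(A − (-5)·I) = 2, so dim ker(A − (-5)·I) = n − 2 = 1

Summary:
  λ = -5: algebraic multiplicity = 3, geometric multiplicity = 1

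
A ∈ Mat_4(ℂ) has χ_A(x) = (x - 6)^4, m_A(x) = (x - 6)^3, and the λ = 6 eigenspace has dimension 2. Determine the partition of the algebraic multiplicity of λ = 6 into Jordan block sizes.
Block sizes for λ = 6: [3, 1]

Step 1 — from the characteristic polynomial, algebraic multiplicity of λ = 6 is 4. From dim ker(A − (6)·I) = 2, there are exactly 2 Jordan blocks for λ = 6.
Step 2 — from the minimal polynomial, the factor (x − 6)^3 tells us the largest block for λ = 6 has size 3.
Step 3 — with total size 4, 2 blocks, and largest block 3, the block sizes (in nonincreasing order) are [3, 1].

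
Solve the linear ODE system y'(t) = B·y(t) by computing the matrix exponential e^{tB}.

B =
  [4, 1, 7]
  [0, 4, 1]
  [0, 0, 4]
e^{tB} =
  [exp(4*t), t*exp(4*t), t^2*exp(4*t)/2 + 7*t*exp(4*t)]
  [0, exp(4*t), t*exp(4*t)]
  [0, 0, exp(4*t)]

Strategy: write B = P · J · P⁻¹ where J is a Jordan canonical form, so e^{tB} = P · e^{tJ} · P⁻¹, and e^{tJ} can be computed block-by-block.

B has Jordan form
J =
  [4, 1, 0]
  [0, 4, 1]
  [0, 0, 4]
(up to reordering of blocks).

Per-block formulas:
  For a 3×3 Jordan block J_3(4): exp(t · J_3(4)) = e^(4t)·(I + t·N + (t^2/2)·N^2), where N is the 3×3 nilpotent shift.

After assembling e^{tJ} and conjugating by P, we get:

e^{tB} =
  [exp(4*t), t*exp(4*t), t^2*exp(4*t)/2 + 7*t*exp(4*t)]
  [0, exp(4*t), t*exp(4*t)]
  [0, 0, exp(4*t)]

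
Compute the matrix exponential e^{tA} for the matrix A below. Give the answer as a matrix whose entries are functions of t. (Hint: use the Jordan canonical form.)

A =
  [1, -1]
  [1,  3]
e^{tA} =
  [-t*exp(2*t) + exp(2*t), -t*exp(2*t)]
  [t*exp(2*t), t*exp(2*t) + exp(2*t)]

Strategy: write A = P · J · P⁻¹ where J is a Jordan canonical form, so e^{tA} = P · e^{tJ} · P⁻¹, and e^{tJ} can be computed block-by-block.

A has Jordan form
J =
  [2, 1]
  [0, 2]
(up to reordering of blocks).

Per-block formulas:
  For a 2×2 Jordan block J_2(2): exp(t · J_2(2)) = e^(2t)·(I + t·N), where N is the 2×2 nilpotent shift.

After assembling e^{tJ} and conjugating by P, we get:

e^{tA} =
  [-t*exp(2*t) + exp(2*t), -t*exp(2*t)]
  [t*exp(2*t), t*exp(2*t) + exp(2*t)]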